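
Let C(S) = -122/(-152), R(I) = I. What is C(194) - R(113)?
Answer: -8527/76 ≈ -112.20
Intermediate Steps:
C(S) = 61/76 (C(S) = -122*(-1/152) = 61/76)
C(194) - R(113) = 61/76 - 1*113 = 61/76 - 113 = -8527/76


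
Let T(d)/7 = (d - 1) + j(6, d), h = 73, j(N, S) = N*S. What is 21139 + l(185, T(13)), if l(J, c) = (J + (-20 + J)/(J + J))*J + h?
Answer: 111039/2 ≈ 55520.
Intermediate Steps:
T(d) = -7 + 49*d (T(d) = 7*((d - 1) + 6*d) = 7*((-1 + d) + 6*d) = 7*(-1 + 7*d) = -7 + 49*d)
l(J, c) = 73 + J*(J + (-20 + J)/(2*J)) (l(J, c) = (J + (-20 + J)/(J + J))*J + 73 = (J + (-20 + J)/((2*J)))*J + 73 = (J + (-20 + J)*(1/(2*J)))*J + 73 = (J + (-20 + J)/(2*J))*J + 73 = J*(J + (-20 + J)/(2*J)) + 73 = 73 + J*(J + (-20 + J)/(2*J)))
21139 + l(185, T(13)) = 21139 + (63 + 185² + (½)*185) = 21139 + (63 + 34225 + 185/2) = 21139 + 68761/2 = 111039/2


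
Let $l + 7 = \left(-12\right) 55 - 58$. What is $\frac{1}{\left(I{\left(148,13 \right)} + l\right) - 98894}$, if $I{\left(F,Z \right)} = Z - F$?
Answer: $- \frac{1}{99754} \approx -1.0025 \cdot 10^{-5}$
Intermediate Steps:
$l = -725$ ($l = -7 - 718 = -725$)
$\frac{1}{\left(I{\left(148,13 \right)} + l\right) - 98894} = \frac{1}{\left(\left(13 - 148\right) - 725\right) - 98894} = \frac{1}{\left(-135 - 725\right) - 98894} = \frac{1}{-860 - 98894} = \frac{1}{-99754} = - \frac{1}{99754}$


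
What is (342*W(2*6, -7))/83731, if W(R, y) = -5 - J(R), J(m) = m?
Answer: -5814/83731 ≈ -0.069437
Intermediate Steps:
W(R, y) = -5 - R
(342*W(2*6, -7))/83731 = (342*(-5 - 2*6))/83731 = (342*(-5 - 1*12))*(1/83731) = (342*(-5 - 12))*(1/83731) = (342*(-17))*(1/83731) = -5814*1/83731 = -5814/83731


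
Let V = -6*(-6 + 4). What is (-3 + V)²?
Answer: 81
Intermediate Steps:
V = 12 (V = -6*(-2) = 12)
(-3 + V)² = (-3 + 12)² = 9² = 81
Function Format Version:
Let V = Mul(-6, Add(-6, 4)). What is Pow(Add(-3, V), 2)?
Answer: 81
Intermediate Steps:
V = 12 (V = Mul(-6, -2) = 12)
Pow(Add(-3, V), 2) = Pow(Add(-3, 12), 2) = Pow(9, 2) = 81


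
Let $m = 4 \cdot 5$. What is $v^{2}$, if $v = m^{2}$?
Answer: $160000$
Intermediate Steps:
$m = 20$
$v = 400$ ($v = 20^{2} = 400$)
$v^{2} = 400^{2} = 160000$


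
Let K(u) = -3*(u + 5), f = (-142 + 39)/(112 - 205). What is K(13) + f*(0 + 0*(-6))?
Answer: -54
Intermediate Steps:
f = 103/93 (f = -103/(-93) = -103*(-1/93) = 103/93 ≈ 1.1075)
K(u) = -15 - 3*u (K(u) = -3*(5 + u) = -15 - 3*u)
K(13) + f*(0 + 0*(-6)) = (-15 - 3*13) + 103*(0 + 0*(-6))/93 = (-15 - 39) + 103*(0 + 0)/93 = -54 + (103/93)*0 = -54 + 0 = -54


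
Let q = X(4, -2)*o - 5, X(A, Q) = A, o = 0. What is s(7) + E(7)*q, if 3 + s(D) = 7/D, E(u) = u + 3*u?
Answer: -142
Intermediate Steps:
E(u) = 4*u
s(D) = -3 + 7/D
q = -5 (q = 4*0 - 5 = 0 - 5 = -5)
s(7) + E(7)*q = (-3 + 7/7) + (4*7)*(-5) = (-3 + 7*(⅐)) + 28*(-5) = (-3 + 1) - 140 = -2 - 140 = -142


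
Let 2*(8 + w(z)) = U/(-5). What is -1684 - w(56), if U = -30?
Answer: -1679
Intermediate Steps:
w(z) = -5 (w(z) = -8 + (-30/(-5))/2 = -8 + (-⅕*(-30))/2 = -8 + (½)*6 = -8 + 3 = -5)
-1684 - w(56) = -1684 - 1*(-5) = -1684 + 5 = -1679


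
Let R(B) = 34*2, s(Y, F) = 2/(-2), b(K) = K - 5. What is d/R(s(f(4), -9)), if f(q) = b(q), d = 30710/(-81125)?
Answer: -3071/551650 ≈ -0.0055669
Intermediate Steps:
b(K) = -5 + K
d = -6142/16225 (d = 30710*(-1/81125) = -6142/16225 ≈ -0.37855)
f(q) = -5 + q
s(Y, F) = -1 (s(Y, F) = 2*(-½) = -1)
R(B) = 68
d/R(s(f(4), -9)) = -6142/16225/68 = -6142/16225*1/68 = -3071/551650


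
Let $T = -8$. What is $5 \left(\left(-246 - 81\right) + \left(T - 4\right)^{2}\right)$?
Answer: $-915$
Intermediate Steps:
$5 \left(\left(-246 - 81\right) + \left(T - 4\right)^{2}\right) = 5 \left(\left(-246 - 81\right) + \left(-8 - 4\right)^{2}\right) = 5 \left(-327 + \left(-12\right)^{2}\right) = 5 \left(-327 + 144\right) = 5 \left(-183\right) = -915$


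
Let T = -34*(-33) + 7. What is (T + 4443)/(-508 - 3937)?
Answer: -796/635 ≈ -1.2535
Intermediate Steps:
T = 1129 (T = 1122 + 7 = 1129)
(T + 4443)/(-508 - 3937) = (1129 + 4443)/(-508 - 3937) = 5572/(-4445) = 5572*(-1/4445) = -796/635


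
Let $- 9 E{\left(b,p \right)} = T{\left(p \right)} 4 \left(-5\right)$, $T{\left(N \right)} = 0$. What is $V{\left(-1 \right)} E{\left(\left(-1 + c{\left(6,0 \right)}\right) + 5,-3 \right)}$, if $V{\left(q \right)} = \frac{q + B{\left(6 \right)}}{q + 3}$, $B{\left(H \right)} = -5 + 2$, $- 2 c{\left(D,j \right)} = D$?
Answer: $0$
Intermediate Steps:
$c{\left(D,j \right)} = - \frac{D}{2}$
$B{\left(H \right)} = -3$
$V{\left(q \right)} = \frac{-3 + q}{3 + q}$ ($V{\left(q \right)} = \frac{q - 3}{q + 3} = \frac{-3 + q}{3 + q}$)
$E{\left(b,p \right)} = 0$ ($E{\left(b,p \right)} = - \frac{0 \cdot 4 \left(-5\right)}{9} = - \frac{0 \left(-5\right)}{9} = \left(- \frac{1}{9}\right) 0 = 0$)
$V{\left(-1 \right)} E{\left(\left(-1 + c{\left(6,0 \right)}\right) + 5,-3 \right)} = \frac{-3 - 1}{3 - 1} \cdot 0 = \frac{1}{2} \left(-4\right) 0 = \left(-2\right) 0 = 0$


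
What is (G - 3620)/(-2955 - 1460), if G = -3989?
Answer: 7609/4415 ≈ 1.7234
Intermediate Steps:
(G - 3620)/(-2955 - 1460) = (-3989 - 3620)/(-2955 - 1460) = -7609/(-4415) = -7609*(-1/4415) = 7609/4415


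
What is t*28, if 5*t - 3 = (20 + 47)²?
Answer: 125776/5 ≈ 25155.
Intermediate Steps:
t = 4492/5 (t = ⅗ + (20 + 47)²/5 = ⅗ + (⅕)*67² = ⅗ + (⅕)*4489 = ⅗ + 4489/5 = 4492/5 ≈ 898.40)
t*28 = (4492/5)*28 = 125776/5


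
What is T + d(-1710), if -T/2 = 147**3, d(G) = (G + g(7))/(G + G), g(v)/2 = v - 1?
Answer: -3621235937/570 ≈ -6.3530e+6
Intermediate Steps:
g(v) = -2 + 2*v (g(v) = 2*(v - 1) = 2*(-1 + v) = -2 + 2*v)
d(G) = (12 + G)/(2*G) (d(G) = (G + (-2 + 2*7))/(G + G) = (G + (-2 + 14))/((2*G)) = (G + 12)*(1/(2*G)) = (12 + G)*(1/(2*G)) = (12 + G)/(2*G))
T = -6353046 (T = -2*147**3 = -2*3176523 = -6353046)
T + d(-1710) = -6353046 + (1/2)*(12 - 1710)/(-1710) = -6353046 + (1/2)*(-1/1710)*(-1698) = -6353046 + 283/570 = -3621235937/570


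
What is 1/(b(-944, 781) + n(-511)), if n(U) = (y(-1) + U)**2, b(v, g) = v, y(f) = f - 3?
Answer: 1/264281 ≈ 3.7839e-6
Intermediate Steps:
y(f) = -3 + f
n(U) = (-4 + U)**2 (n(U) = ((-3 - 1) + U)**2 = (-4 + U)**2)
1/(b(-944, 781) + n(-511)) = 1/(-944 + (-4 - 511)**2) = 1/(-944 + (-515)**2) = 1/(-944 + 265225) = 1/264281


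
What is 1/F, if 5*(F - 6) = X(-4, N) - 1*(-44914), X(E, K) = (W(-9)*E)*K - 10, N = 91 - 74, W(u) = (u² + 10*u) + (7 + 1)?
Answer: 5/45002 ≈ 0.00011111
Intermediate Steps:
W(u) = 8 + u² + 10*u (W(u) = (u² + 10*u) + 8 = 8 + u² + 10*u)
N = 17
X(E, K) = -10 - E*K (X(E, K) = ((8 + (-9)² + 10*(-9))*E)*K - 10 = ((8 + 81 - 90)*E)*K - 10 = (-E)*K - 10 = -E*K - 10 = -10 - E*K)
F = 45002/5 (F = 6 + ((-10 - 1*(-4)*17) - 1*(-44914))/5 = 6 + ((-10 + 68) + 44914)/5 = 6 + (58 + 44914)/5 = 6 + (⅕)*44972 = 6 + 44972/5 = 45002/5 ≈ 9000.4)
1/F = 1/(45002/5) = 5/45002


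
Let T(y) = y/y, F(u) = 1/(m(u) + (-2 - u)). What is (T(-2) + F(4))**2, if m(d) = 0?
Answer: 25/36 ≈ 0.69444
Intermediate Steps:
F(u) = 1/(-2 - u) (F(u) = 1/(0 + (-2 - u)) = 1/(-2 - u))
T(y) = 1
(T(-2) + F(4))**2 = (1 - 1/(2 + 4))**2 = (1 - 1/6)**2 = (5/6)**2 = 25/36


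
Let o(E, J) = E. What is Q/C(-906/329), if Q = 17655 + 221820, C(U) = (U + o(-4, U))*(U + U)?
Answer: 8640337825/1342088 ≈ 6438.0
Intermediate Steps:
C(U) = 2*U*(-4 + U) (C(U) = (U - 4)*(U + U) = (-4 + U)*(2*U) = 2*U*(-4 + U))
Q = 239475
Q/C(-906/329) = 239475/((2*(-906/329)*(-4 - 906/329))) = 239475/((2*(-906/329)*(-2222/329))) = 239475/(4026264/108241) = 239475*(108241/4026264) = 8640337825/1342088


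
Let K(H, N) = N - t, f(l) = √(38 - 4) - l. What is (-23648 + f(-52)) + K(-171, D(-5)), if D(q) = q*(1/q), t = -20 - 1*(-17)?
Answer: -23592 + √34 ≈ -23586.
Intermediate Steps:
t = -3 (t = -20 + 17 = -3)
D(q) = 1 (D(q) = q/q = 1)
f(l) = √34 - l
K(H, N) = 3 + N (K(H, N) = N - 1*(-3) = N + 3 = 3 + N)
(-23648 + f(-52)) + K(-171, D(-5)) = (-23648 + (√34 - 1*(-52))) + (3 + 1) = (-23648 + (√34 + 52)) + 4 = (-23648 + (52 + √34)) + 4 = (-23596 + √34) + 4 = -23592 + √34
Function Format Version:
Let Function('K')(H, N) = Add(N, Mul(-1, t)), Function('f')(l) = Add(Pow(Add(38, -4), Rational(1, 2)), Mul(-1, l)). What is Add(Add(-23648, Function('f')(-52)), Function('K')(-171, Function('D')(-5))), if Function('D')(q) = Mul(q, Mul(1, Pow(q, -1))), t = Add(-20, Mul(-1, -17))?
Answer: Add(-23592, Pow(34, Rational(1, 2))) ≈ -23586.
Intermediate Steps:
t = -3 (t = Add(-20, 17) = -3)
Function('D')(q) = 1 (Function('D')(q) = Mul(q, Pow(q, -1)) = 1)
Function('f')(l) = Add(Pow(34, Rational(1, 2)), Mul(-1, l))
Function('K')(H, N) = Add(3, N) (Function('K')(H, N) = Add(N, Mul(-1, -3)) = Add(N, 3) = Add(3, N))
Add(Add(-23648, Function('f')(-52)), Function('K')(-171, Function('D')(-5))) = Add(Add(-23648, Add(Pow(34, Rational(1, 2)), Mul(-1, -52))), Add(3, 1)) = Add(Add(-23648, Add(Pow(34, Rational(1, 2)), 52)), 4) = Add(Add(-23648, Add(52, Pow(34, Rational(1, 2)))), 4) = Add(Add(-23596, Pow(34, Rational(1, 2))), 4) = Add(-23592, Pow(34, Rational(1, 2)))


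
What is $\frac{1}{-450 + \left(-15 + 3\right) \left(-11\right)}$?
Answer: $- \frac{1}{318} \approx -0.0031447$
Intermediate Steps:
$\frac{1}{-450 + \left(-15 + 3\right) \left(-11\right)} = \frac{1}{-450 - -132} = \frac{1}{-450 + 132} = \frac{1}{-318} = - \frac{1}{318}$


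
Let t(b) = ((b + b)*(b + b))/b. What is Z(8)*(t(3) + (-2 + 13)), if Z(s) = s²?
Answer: 1472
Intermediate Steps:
t(b) = 4*b (t(b) = ((2*b)*(2*b))/b = (4*b²)/b = 4*b)
Z(8)*(t(3) + (-2 + 13)) = 8²*(4*3 + (-2 + 13)) = 64*(12 + 11) = 64*23 = 1472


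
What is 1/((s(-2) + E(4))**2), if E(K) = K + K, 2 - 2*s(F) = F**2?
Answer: 1/49 ≈ 0.020408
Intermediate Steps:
s(F) = 1 - F**2/2
E(K) = 2*K
1/((s(-2) + E(4))**2) = 1/(((1 - 1/2*(-2)**2) + 2*4)**2) = 1/(((1 - 1/2*4) + 8)**2) = 1/(((1 - 2) + 8)**2) = 1/((-1 + 8)**2) = 1/(7**2) = 1/49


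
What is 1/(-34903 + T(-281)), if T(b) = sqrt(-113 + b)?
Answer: -34903/1218219803 - I*sqrt(394)/1218219803 ≈ -2.8651e-5 - 1.6294e-8*I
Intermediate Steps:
1/(-34903 + T(-281)) = 1/(-34903 + sqrt(-113 - 281)) = 1/(-34903 + sqrt(-394)) = 1/(-34903 + I*sqrt(394))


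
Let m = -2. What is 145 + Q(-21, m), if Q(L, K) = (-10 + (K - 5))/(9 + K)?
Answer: 998/7 ≈ 142.57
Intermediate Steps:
Q(L, K) = (-15 + K)/(9 + K) (Q(L, K) = (-10 + (-5 + K))/(9 + K) = (-15 + K)/(9 + K))
145 + Q(-21, m) = 145 + (-15 - 2)/(9 - 2) = 145 - 17/7 = 998/7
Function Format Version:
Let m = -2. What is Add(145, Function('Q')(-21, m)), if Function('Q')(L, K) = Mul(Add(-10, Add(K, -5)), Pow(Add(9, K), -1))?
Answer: Rational(998, 7) ≈ 142.57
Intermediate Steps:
Function('Q')(L, K) = Mul(Pow(Add(9, K), -1), Add(-15, K)) (Function('Q')(L, K) = Mul(Add(-10, Add(-5, K)), Pow(Add(9, K), -1)) = Mul(Add(-15, K), Pow(Add(9, K), -1)) = Mul(Pow(Add(9, K), -1), Add(-15, K)))
Add(145, Function('Q')(-21, m)) = Add(145, Mul(Pow(Add(9, -2), -1), Add(-15, -2))) = Add(145, Mul(Pow(7, -1), -17)) = Add(145, Mul(Rational(1, 7), -17)) = Add(145, Rational(-17, 7)) = Rational(998, 7)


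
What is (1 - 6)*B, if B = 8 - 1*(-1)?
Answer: -45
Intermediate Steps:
B = 9 (B = 8 + 1 = 9)
(1 - 6)*B = (1 - 6)*9 = -5*9 = -45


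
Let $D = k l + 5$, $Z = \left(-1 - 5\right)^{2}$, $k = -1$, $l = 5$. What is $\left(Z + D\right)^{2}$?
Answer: $1296$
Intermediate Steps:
$Z = 36$ ($Z = \left(-6\right)^{2} = 36$)
$D = 0$ ($D = \left(-1\right) 5 + 5 = -5 + 5 = 0$)
$\left(Z + D\right)^{2} = \left(36 + 0\right)^{2} = 36^{2} = 1296$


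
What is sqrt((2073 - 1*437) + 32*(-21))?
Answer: 2*sqrt(241) ≈ 31.048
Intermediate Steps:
sqrt((2073 - 1*437) + 32*(-21)) = sqrt((2073 - 437) - 672) = sqrt(1636 - 672) = sqrt(964) = 2*sqrt(241)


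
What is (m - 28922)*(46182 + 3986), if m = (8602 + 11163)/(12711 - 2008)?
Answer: -15528621493368/10703 ≈ -1.4509e+9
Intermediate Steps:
m = 19765/10703 ≈ 1.8467
(m - 28922)*(46182 + 3986) = (19765/10703 - 28922)*(46182 + 3986) = -309532401/10703*50168 = -15528621493368/10703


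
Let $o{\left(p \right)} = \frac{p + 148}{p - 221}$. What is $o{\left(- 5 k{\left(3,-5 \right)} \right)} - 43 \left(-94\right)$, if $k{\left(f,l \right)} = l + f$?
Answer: $\frac{852704}{211} \approx 4041.3$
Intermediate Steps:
$k{\left(f,l \right)} = f + l$
$o{\left(p \right)} = \frac{148 + p}{-221 + p}$
$o{\left(- 5 k{\left(3,-5 \right)} \right)} - 43 \left(-94\right) = \frac{148 - 5 \left(3 - 5\right)}{-221 - 5 \left(3 - 5\right)} - 43 \left(-94\right) = \frac{148 - -10}{-221 - -10} - -4042 = \frac{148 + 10}{-221 + 10} + 4042 = \frac{1}{-211} \cdot 158 + 4042 = \left(- \frac{1}{211}\right) 158 + 4042 = - \frac{158}{211} + 4042 = \frac{852704}{211}$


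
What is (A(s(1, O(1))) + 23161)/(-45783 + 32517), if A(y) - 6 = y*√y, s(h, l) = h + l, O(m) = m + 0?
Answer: -23167/13266 - √2/6633 ≈ -1.7466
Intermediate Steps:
O(m) = m
A(y) = 6 + y^(3/2) (A(y) = 6 + y*√y = 6 + y^(3/2))
(A(s(1, O(1))) + 23161)/(-45783 + 32517) = ((6 + (1 + 1)^(3/2)) + 23161)/(-45783 + 32517) = ((6 + 2^(3/2)) + 23161)/(-13266) = ((6 + 2*√2) + 23161)*(-1/13266) = (23167 + 2*√2)*(-1/13266) = -23167/13266 - √2/6633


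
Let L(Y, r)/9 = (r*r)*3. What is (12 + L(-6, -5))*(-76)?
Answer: -52212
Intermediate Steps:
L(Y, r) = 27*r² (L(Y, r) = 9*((r*r)*3) = 9*(r²*3) = 9*(3*r²) = 27*r²)
(12 + L(-6, -5))*(-76) = (12 + 27*(-5)²)*(-76) = (12 + 27*25)*(-76) = (12 + 675)*(-76) = 687*(-76) = -52212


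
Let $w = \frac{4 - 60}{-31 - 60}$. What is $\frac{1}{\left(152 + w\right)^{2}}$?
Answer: $\frac{169}{3936256} \approx 4.2934 \cdot 10^{-5}$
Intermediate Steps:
$w = \frac{8}{13}$ ($w = - \frac{56}{-91} = \left(-56\right) \left(- \frac{1}{91}\right) = \frac{8}{13} \approx 0.61539$)
$\frac{1}{\left(152 + w\right)^{2}} = \frac{1}{\left(152 + \frac{8}{13}\right)^{2}} = \frac{1}{\left(\frac{1984}{13}\right)^{2}} = \frac{1}{\frac{3936256}{169}} = \frac{169}{3936256}$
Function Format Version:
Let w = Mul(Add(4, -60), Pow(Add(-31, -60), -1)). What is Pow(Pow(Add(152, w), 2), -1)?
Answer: Rational(169, 3936256) ≈ 4.2934e-5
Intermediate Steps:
w = Rational(8, 13) (w = Mul(-56, Pow(-91, -1)) = Mul(-56, Rational(-1, 91)) = Rational(8, 13) ≈ 0.61539)
Pow(Pow(Add(152, w), 2), -1) = Pow(Pow(Add(152, Rational(8, 13)), 2), -1) = Pow(Pow(Rational(1984, 13), 2), -1) = Pow(Rational(3936256, 169), -1) = Rational(169, 3936256)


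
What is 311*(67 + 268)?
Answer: 104185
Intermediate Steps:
311*(67 + 268) = 311*335 = 104185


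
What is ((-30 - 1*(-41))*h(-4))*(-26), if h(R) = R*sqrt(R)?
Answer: 2288*I ≈ 2288.0*I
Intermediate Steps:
h(R) = R**(3/2)
((-30 - 1*(-41))*h(-4))*(-26) = ((-30 - 1*(-41))*(-4)**(3/2))*(-26) = ((-30 + 41)*(-8*I))*(-26) = (11*(-8*I))*(-26) = -88*I*(-26) = 2288*I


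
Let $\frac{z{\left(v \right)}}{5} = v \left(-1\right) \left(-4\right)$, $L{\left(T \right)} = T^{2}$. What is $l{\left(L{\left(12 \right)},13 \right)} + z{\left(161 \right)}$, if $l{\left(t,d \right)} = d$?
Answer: $3233$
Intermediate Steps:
$z{\left(v \right)} = 20 v$ ($z{\left(v \right)} = 5 v \left(-1\right) \left(-4\right) = 5 - v \left(-4\right) = 5 \cdot 4 v = 20 v$)
$l{\left(L{\left(12 \right)},13 \right)} + z{\left(161 \right)} = 13 + 20 \cdot 161 = 13 + 3220 = 3233$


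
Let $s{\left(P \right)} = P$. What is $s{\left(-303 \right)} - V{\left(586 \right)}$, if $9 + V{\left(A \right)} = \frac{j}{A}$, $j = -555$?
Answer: $- \frac{171729}{586} \approx -293.05$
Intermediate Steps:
$V{\left(A \right)} = -9 - \frac{555}{A}$
$s{\left(-303 \right)} - V{\left(586 \right)} = -303 - \left(-9 - \frac{555}{586}\right) = -303 - - \frac{5829}{586} = -303 + \frac{5829}{586} = - \frac{171729}{586}$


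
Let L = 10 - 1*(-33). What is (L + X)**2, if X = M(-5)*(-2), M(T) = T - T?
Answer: 1849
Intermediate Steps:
M(T) = 0
X = 0 (X = 0*(-2) = 0)
L = 43 (L = 10 + 33 = 43)
(L + X)**2 = (43 + 0)**2 = 43**2 = 1849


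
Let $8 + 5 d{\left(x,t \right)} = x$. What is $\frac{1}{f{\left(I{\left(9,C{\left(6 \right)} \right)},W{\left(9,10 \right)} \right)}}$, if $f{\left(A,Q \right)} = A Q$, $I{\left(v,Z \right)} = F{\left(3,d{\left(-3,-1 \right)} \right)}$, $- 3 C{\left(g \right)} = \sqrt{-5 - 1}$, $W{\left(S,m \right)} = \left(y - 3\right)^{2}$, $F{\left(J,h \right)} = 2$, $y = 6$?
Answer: $\frac{1}{18} \approx 0.055556$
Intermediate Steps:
$d{\left(x,t \right)} = - \frac{8}{5} + \frac{x}{5}$
$W{\left(S,m \right)} = 9$ ($W{\left(S,m \right)} = \left(6 - 3\right)^{2} = 3^{2} = 9$)
$C{\left(g \right)} = - \frac{i \sqrt{6}}{3}$ ($C{\left(g \right)} = - \frac{\sqrt{-5 - 1}}{3} = - \frac{\sqrt{-6}}{3} = - \frac{i \sqrt{6}}{3}$)
$I{\left(v,Z \right)} = 2$
$\frac{1}{f{\left(I{\left(9,C{\left(6 \right)} \right)},W{\left(9,10 \right)} \right)}} = \frac{1}{2 \cdot 9} = \frac{1}{18}$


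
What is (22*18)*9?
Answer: 3564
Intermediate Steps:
(22*18)*9 = 396*9 = 3564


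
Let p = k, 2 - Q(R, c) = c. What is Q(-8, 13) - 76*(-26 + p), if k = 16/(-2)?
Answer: 2573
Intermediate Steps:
Q(R, c) = 2 - c
k = -8 (k = 16*(-½) = -8)
p = -8
Q(-8, 13) - 76*(-26 + p) = (2 - 1*13) - 76*(-26 - 8) = (2 - 13) - 76*(-34) = -11 + 2584 = 2573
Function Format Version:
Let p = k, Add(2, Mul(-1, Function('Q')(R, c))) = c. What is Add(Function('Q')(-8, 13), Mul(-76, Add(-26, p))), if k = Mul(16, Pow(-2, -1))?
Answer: 2573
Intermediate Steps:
Function('Q')(R, c) = Add(2, Mul(-1, c))
k = -8 (k = Mul(16, Rational(-1, 2)) = -8)
p = -8
Add(Function('Q')(-8, 13), Mul(-76, Add(-26, p))) = Add(Add(2, Mul(-1, 13)), Mul(-76, Add(-26, -8))) = Add(Add(2, -13), Mul(-76, -34)) = Add(-11, 2584) = 2573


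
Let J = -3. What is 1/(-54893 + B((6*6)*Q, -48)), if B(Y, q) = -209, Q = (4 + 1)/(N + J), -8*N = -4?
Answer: -1/55102 ≈ -1.8148e-5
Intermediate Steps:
N = ½ (N = -⅛*(-4) = ½ ≈ 0.50000)
Q = -2 (Q = (4 + 1)/(½ - 3) = 5/(-5/2) = 5*(-⅖) = -2)
1/(-54893 + B((6*6)*Q, -48)) = 1/(-54893 - 209) = 1/(-55102) = -1/55102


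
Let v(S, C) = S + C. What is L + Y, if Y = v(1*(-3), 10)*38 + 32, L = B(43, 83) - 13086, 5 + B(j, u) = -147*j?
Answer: -19114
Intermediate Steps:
B(j, u) = -5 - 147*j
v(S, C) = C + S
L = -19412 (L = (-5 - 147*43) - 13086 = (-5 - 6321) - 13086 = -6326 - 13086 = -19412)
Y = 298 (Y = (10 + 1*(-3))*38 + 32 = (10 - 3)*38 + 32 = 7*38 + 32 = 266 + 32 = 298)
L + Y = -19412 + 298 = -19114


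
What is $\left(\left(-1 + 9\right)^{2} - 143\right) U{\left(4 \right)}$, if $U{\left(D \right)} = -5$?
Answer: $395$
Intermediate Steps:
$\left(\left(-1 + 9\right)^{2} - 143\right) U{\left(4 \right)} = \left(\left(-1 + 9\right)^{2} - 143\right) \left(-5\right) = \left(8^{2} - 143\right) \left(-5\right) = \left(64 - 143\right) \left(-5\right) = \left(-79\right) \left(-5\right) = 395$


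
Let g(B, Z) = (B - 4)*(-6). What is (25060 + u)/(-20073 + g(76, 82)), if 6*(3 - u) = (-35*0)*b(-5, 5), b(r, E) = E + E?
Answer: -25063/20505 ≈ -1.2223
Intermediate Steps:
b(r, E) = 2*E
u = 3 (u = 3 - (-35*0)*2*5/6 = 3 - 0*10 = 3 - ⅙*0 = 3 + 0 = 3)
g(B, Z) = 24 - 6*B (g(B, Z) = (-4 + B)*(-6) = 24 - 6*B)
(25060 + u)/(-20073 + g(76, 82)) = (25060 + 3)/(-20073 + (24 - 6*76)) = 25063/(-20073 + (24 - 456)) = 25063/(-20073 - 432) = 25063/(-20505) = 25063*(-1/20505) = -25063/20505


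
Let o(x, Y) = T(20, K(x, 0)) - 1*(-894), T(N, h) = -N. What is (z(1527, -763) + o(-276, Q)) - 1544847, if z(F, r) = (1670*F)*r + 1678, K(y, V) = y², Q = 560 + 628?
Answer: -1947260965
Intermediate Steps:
Q = 1188
z(F, r) = 1678 + 1670*F*r (z(F, r) = 1670*F*r + 1678 = 1678 + 1670*F*r)
o(x, Y) = 874 (o(x, Y) = -1*20 - 1*(-894) = -20 + 894 = 874)
(z(1527, -763) + o(-276, Q)) - 1544847 = ((1678 + 1670*1527*(-763)) + 874) - 1544847 = ((1678 - 1945718670) + 874) - 1544847 = (-1945716992 + 874) - 1544847 = -1945716118 - 1544847 = -1947260965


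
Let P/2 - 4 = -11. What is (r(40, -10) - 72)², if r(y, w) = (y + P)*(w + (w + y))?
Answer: 200704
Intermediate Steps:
P = -14 (P = 8 + 2*(-11) = 8 - 22 = -14)
r(y, w) = (-14 + y)*(y + 2*w) (r(y, w) = (y - 14)*(w + (w + y)) = (-14 + y)*(y + 2*w))
(r(40, -10) - 72)² = ((40² - 28*(-10) - 14*40 + 2*(-10)*40) - 72)² = ((1600 + 280 - 560 - 800) - 72)² = (520 - 72)² = 448² = 200704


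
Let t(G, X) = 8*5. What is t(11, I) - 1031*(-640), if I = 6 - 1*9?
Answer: 659880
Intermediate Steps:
I = -3 (I = 6 - 9 = -3)
t(G, X) = 40
t(11, I) - 1031*(-640) = 40 - 1031*(-640) = 40 + 659840 = 659880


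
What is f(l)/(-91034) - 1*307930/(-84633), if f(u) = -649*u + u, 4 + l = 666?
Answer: 32168812714/3852240261 ≈ 8.3507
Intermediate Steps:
l = 662 (l = -4 + 666 = 662)
f(u) = -648*u
f(l)/(-91034) - 1*307930/(-84633) = -648*662/(-91034) - 1*307930/(-84633) = -428976*(-1/91034) - 307930*(-1/84633) = 214488/45517 + 307930/84633 = 32168812714/3852240261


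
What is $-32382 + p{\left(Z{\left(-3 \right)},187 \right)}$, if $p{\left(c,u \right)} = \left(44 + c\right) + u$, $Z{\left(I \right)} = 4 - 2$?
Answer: $-32149$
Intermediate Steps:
$Z{\left(I \right)} = 2$ ($Z{\left(I \right)} = 4 - 2 = 2$)
$p{\left(c,u \right)} = 44 + c + u$
$-32382 + p{\left(Z{\left(-3 \right)},187 \right)} = -32382 + \left(44 + 2 + 187\right) = -32382 + 233 = -32149$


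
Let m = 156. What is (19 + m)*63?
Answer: 11025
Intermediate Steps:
(19 + m)*63 = (19 + 156)*63 = 175*63 = 11025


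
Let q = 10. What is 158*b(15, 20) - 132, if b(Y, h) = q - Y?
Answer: -922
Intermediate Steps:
b(Y, h) = 10 - Y
158*b(15, 20) - 132 = 158*(10 - 1*15) - 132 = 158*(10 - 15) - 132 = 158*(-5) - 132 = -790 - 132 = -922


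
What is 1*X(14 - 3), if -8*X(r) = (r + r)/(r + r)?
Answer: -⅛ ≈ -0.12500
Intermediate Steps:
X(r) = -⅛ (X(r) = -(r + r)/(8*(r + r)) = -2*r/(8*(2*r)) = -2*r*1/(2*r)/8 = -⅛*1 = -⅛)
1*X(14 - 3) = 1*(-⅛) = -⅛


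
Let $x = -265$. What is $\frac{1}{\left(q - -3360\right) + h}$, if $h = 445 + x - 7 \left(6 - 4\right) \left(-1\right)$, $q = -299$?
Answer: $- \frac{1}{204} \approx -0.004902$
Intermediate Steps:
$h = -3265$ ($h = 445 - 265 - 7 \left(6 - 4\right) \left(-1\right) = 445 - 265 \left(-7\right) 2 \left(-1\right) = 445 - 265 \left(\left(-14\right) \left(-1\right)\right) = 445 - 3710 = -3265$)
$\frac{1}{\left(q - -3360\right) + h} = \frac{1}{\left(-299 - -3360\right) - 3265} = \frac{1}{\left(-299 + 3360\right) - 3265} = \frac{1}{3061 - 3265} = \frac{1}{-204} = - \frac{1}{204}$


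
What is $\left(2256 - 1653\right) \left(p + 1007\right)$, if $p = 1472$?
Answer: $1494837$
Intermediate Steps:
$\left(2256 - 1653\right) \left(p + 1007\right) = \left(2256 - 1653\right) \left(1472 + 1007\right) = 603 \cdot 2479 = 1494837$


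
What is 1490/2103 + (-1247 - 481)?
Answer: -3632494/2103 ≈ -1727.3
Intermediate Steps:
1490/2103 + (-1247 - 481) = 1490*(1/2103) - 1728 = 1490/2103 - 1728 = -3632494/2103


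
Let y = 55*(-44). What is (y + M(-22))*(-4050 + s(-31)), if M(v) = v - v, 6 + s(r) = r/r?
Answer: 9813100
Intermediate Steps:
s(r) = -5 (s(r) = -6 + r/r = -6 + 1 = -5)
M(v) = 0
y = -2420
(y + M(-22))*(-4050 + s(-31)) = (-2420 + 0)*(-4050 - 5) = -2420*(-4055) = 9813100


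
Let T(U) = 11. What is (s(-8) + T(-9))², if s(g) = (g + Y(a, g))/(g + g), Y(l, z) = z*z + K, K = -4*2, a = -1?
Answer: 64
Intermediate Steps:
K = -8
Y(l, z) = -8 + z² (Y(l, z) = z*z - 8 = z² - 8 = -8 + z²)
s(g) = (-8 + g + g²)/(2*g) (s(g) = (g + (-8 + g²))/(g + g) = (-8 + g + g²)/((2*g)) = (-8 + g + g²)*(1/(2*g)) = (-8 + g + g²)/(2*g))
(s(-8) + T(-9))² = ((½)*(-8 - 8 + (-8)²)/(-8) + 11)² = ((½)*(-⅛)*(-8 - 8 + 64) + 11)² = ((½)*(-⅛)*48 + 11)² = (-3 + 11)² = 8² = 64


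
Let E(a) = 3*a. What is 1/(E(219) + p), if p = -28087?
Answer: -1/27430 ≈ -3.6456e-5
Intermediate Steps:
1/(E(219) + p) = 1/(3*219 - 28087) = 1/(657 - 28087) = 1/(-27430) = -1/27430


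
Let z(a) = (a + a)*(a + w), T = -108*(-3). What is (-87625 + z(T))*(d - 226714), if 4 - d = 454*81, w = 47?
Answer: -40255875972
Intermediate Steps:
T = 324
z(a) = 2*a*(47 + a) (z(a) = (a + a)*(a + 47) = (2*a)*(47 + a) = 2*a*(47 + a))
d = -36770 (d = 4 - 454*81 = 4 - 1*36774 = 4 - 36774 = -36770)
(-87625 + z(T))*(d - 226714) = (-87625 + 2*324*(47 + 324))*(-36770 - 226714) = (-87625 + 2*324*371)*(-263484) = (-87625 + 240408)*(-263484) = 152783*(-263484) = -40255875972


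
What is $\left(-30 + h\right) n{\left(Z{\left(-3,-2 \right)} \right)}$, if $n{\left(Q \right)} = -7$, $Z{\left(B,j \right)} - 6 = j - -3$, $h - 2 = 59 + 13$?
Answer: $-308$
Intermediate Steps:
$h = 74$ ($h = 2 + \left(59 + 13\right) = 2 + 72 = 74$)
$Z{\left(B,j \right)} = 9 + j$ ($Z{\left(B,j \right)} = 6 + \left(j - -3\right) = 6 + \left(j + 3\right) = 6 + \left(3 + j\right) = 9 + j$)
$\left(-30 + h\right) n{\left(Z{\left(-3,-2 \right)} \right)} = \left(-30 + 74\right) \left(-7\right) = 44 \left(-7\right) = -308$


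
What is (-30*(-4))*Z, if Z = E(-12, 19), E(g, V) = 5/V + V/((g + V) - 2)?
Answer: 9264/19 ≈ 487.58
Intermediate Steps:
E(g, V) = 5/V + V/(-2 + V + g) (E(g, V) = 5/V + V/((V + g) - 2) = 5/V + V/(-2 + V + g))
Z = 386/95 (Z = (-10 + 19**2 + 5*19 + 5*(-12))/(19*(-2 + 19 - 12)) = (1/19)*(-10 + 361 + 95 - 60)/5 = (1/19)*(1/5)*386 = 386/95 ≈ 4.0632)
(-30*(-4))*Z = -30*(-4)*(386/95) = 120*(386/95) = 9264/19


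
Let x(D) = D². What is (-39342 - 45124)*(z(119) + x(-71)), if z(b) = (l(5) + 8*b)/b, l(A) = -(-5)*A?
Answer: -50751902896/119 ≈ -4.2649e+8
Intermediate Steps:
l(A) = 5*A
z(b) = (25 + 8*b)/b (z(b) = (5*5 + 8*b)/b = (25 + 8*b)/b)
(-39342 - 45124)*(z(119) + x(-71)) = (-39342 - 45124)*((8 + 25/119) + (-71)²) = -84466*((8 + 25*(1/119)) + 5041) = -84466*((8 + 25/119) + 5041) = -84466*(977/119 + 5041) = -84466*600856/119 = -50751902896/119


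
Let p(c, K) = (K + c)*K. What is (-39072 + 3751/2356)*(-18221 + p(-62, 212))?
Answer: -40320817229/76 ≈ -5.3054e+8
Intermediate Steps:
p(c, K) = K*(K + c)
(-39072 + 3751/2356)*(-18221 + p(-62, 212)) = (-39072 + 3751/2356)*(-18221 + 212*(212 - 62)) = (-39072 + 3751*(1/2356))*(-18221 + 212*150) = (-39072 + 121/76)*(-18221 + 31800) = -2969351/76*13579 = -40320817229/76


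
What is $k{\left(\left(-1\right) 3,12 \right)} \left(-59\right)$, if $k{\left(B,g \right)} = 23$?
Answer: $-1357$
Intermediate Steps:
$k{\left(\left(-1\right) 3,12 \right)} \left(-59\right) = 23 \left(-59\right) = -1357$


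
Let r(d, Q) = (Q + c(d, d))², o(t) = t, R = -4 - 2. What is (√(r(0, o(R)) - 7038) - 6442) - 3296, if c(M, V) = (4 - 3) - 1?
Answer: -9738 + 3*I*√778 ≈ -9738.0 + 83.678*I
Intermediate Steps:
R = -6
c(M, V) = 0 (c(M, V) = 1 - 1 = 0)
r(d, Q) = Q² (r(d, Q) = (Q + 0)² = Q²)
(√(r(0, o(R)) - 7038) - 6442) - 3296 = (√((-6)² - 7038) - 6442) - 3296 = (√(36 - 7038) - 6442) - 3296 = (√(-7002) - 6442) - 3296 = (3*I*√778 - 6442) - 3296 = (-6442 + 3*I*√778) - 3296 = -9738 + 3*I*√778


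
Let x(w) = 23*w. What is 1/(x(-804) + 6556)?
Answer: -1/11936 ≈ -8.3780e-5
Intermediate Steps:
1/(x(-804) + 6556) = 1/(23*(-804) + 6556) = 1/(-18492 + 6556) = 1/(-11936) = -1/11936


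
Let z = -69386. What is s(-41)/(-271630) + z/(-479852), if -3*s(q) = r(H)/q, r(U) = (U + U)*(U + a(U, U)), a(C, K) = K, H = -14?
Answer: 579461013793/4008022611870 ≈ 0.14458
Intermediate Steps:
r(U) = 4*U² (r(U) = (U + U)*(U + U) = (2*U)*(2*U) = 4*U²)
s(q) = -784/(3*q) (s(q) = -4*(-14)²/(3*q) = -4*196/(3*q) = -784/(3*q))
s(-41)/(-271630) + z/(-479852) = -784/3/(-41)/(-271630) - 69386/(-479852) = -784/3*(-1/41)*(-1/271630) - 69386*(-1/479852) = (784/123)*(-1/271630) + 34693/239926 = -392/16705245 + 34693/239926 = 579461013793/4008022611870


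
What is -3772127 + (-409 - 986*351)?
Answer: -4118622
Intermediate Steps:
-3772127 + (-409 - 986*351) = -3772127 + (-409 - 346086) = -3772127 - 346495 = -4118622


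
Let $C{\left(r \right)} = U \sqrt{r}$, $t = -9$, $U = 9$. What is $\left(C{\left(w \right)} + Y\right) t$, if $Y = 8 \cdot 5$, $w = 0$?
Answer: $-360$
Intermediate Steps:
$C{\left(r \right)} = 9 \sqrt{r}$
$Y = 40$
$\left(C{\left(w \right)} + Y\right) t = \left(9 \sqrt{0} + 40\right) \left(-9\right) = \left(9 \cdot 0 + 40\right) \left(-9\right) = \left(0 + 40\right) \left(-9\right) = 40 \left(-9\right) = -360$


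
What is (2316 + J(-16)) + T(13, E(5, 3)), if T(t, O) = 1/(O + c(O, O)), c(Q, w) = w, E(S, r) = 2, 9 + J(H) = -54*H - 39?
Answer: 12529/4 ≈ 3132.3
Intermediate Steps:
J(H) = -48 - 54*H (J(H) = -9 + (-54*H - 39) = -9 + (-39 - 54*H) = -48 - 54*H)
T(t, O) = 1/(2*O) (T(t, O) = 1/(O + O) = 1/(2*O))
(2316 + J(-16)) + T(13, E(5, 3)) = (2316 + (-48 - 54*(-16))) + (1/2)/2 = (2316 + (-48 + 864)) + (1/2)*(1/2) = (2316 + 816) + 1/4 = 3132 + 1/4 = 12529/4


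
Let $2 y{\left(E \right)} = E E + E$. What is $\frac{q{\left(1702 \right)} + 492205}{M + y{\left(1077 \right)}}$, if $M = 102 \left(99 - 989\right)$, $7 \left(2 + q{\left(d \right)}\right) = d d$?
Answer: $\frac{2114075}{1142687} \approx 1.8501$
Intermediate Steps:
$q{\left(d \right)} = -2 + \frac{d^{2}}{7}$ ($q{\left(d \right)} = -2 + \frac{d d}{7} = -2 + \frac{d^{2}}{7}$)
$y{\left(E \right)} = \frac{E}{2} + \frac{E^{2}}{2}$ ($y{\left(E \right)} = \frac{E E + E}{2} = \frac{E^{2} + E}{2} = \frac{E + E^{2}}{2} = \frac{E}{2} + \frac{E^{2}}{2}$)
$M = -90780$ ($M = 102 \left(-890\right) = -90780$)
$\frac{q{\left(1702 \right)} + 492205}{M + y{\left(1077 \right)}} = \frac{\left(-2 + \frac{1702^{2}}{7}\right) + 492205}{-90780 + \frac{1}{2} \cdot 1077 \left(1 + 1077\right)} = \frac{\left(-2 + \frac{1}{7} \cdot 2896804\right) + 492205}{-90780 + \frac{1}{2} \cdot 1077 \cdot 1078} = \frac{\left(-2 + \frac{2896804}{7}\right) + 492205}{-90780 + 580503} = \frac{\frac{2896790}{7} + 492205}{489723} = \frac{6342225}{7} \cdot \frac{1}{489723} = \frac{2114075}{1142687}$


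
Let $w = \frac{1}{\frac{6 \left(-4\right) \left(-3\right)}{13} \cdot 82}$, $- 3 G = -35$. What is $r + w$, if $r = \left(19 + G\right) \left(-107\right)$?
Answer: $- \frac{19372979}{5904} \approx -3281.3$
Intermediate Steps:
$G = \frac{35}{3}$ ($G = \left(- \frac{1}{3}\right) \left(-35\right) = \frac{35}{3} \approx 11.667$)
$w = \frac{13}{5904}$ ($w = \frac{1}{\left(-24\right) \left(-3\right) \frac{1}{13} \cdot 82} = \frac{1}{72 \cdot \frac{1}{13} \cdot 82} = \frac{1}{\frac{72}{13} \cdot 82} = \frac{1}{\frac{5904}{13}} = \frac{13}{5904} \approx 0.0022019$)
$r = - \frac{9844}{3}$ ($r = \left(19 + \frac{35}{3}\right) \left(-107\right) = \frac{92}{3} \left(-107\right) = - \frac{9844}{3} \approx -3281.3$)
$r + w = - \frac{9844}{3} + \frac{13}{5904} = - \frac{19372979}{5904}$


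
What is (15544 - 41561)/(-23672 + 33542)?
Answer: -26017/9870 ≈ -2.6360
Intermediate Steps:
(15544 - 41561)/(-23672 + 33542) = -26017/9870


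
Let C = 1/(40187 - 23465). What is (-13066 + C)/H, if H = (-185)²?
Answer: -218489651/572310450 ≈ -0.38177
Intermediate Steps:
C = 1/16722 ≈ 5.9801e-5
H = 34225
(-13066 + C)/H = (-13066 + 1/16722)/34225 = -218489651/16722*1/34225 = -218489651/572310450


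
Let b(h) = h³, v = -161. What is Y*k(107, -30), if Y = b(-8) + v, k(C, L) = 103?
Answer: -69319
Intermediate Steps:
Y = -673 (Y = (-8)³ - 161 = -512 - 161 = -673)
Y*k(107, -30) = -673*103 = -69319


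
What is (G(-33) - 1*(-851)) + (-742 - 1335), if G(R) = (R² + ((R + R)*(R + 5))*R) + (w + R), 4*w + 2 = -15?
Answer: -244633/4 ≈ -61158.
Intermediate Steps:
w = -17/4 (w = -½ + (¼)*(-15) = -½ - 15/4 = -17/4 ≈ -4.2500)
G(R) = -17/4 + R + R² + 2*R²*(5 + R) (G(R) = (R² + ((R + R)*(R + 5))*R) + (-17/4 + R) = (R² + ((2*R)*(5 + R))*R) + (-17/4 + R) = (R² + (2*R*(5 + R))*R) + (-17/4 + R) = (R² + 2*R²*(5 + R)) + (-17/4 + R) = -17/4 + R + R² + 2*R²*(5 + R))
(G(-33) - 1*(-851)) + (-742 - 1335) = ((-17/4 - 33 + 2*(-33)³ + 11*(-33)²) - 1*(-851)) + (-742 - 1335) = ((-17/4 - 33 + 2*(-35937) + 11*1089) + 851) - 2077 = ((-17/4 - 33 - 71874 + 11979) + 851) - 2077 = (-239729/4 + 851) - 2077 = -236325/4 - 2077 = -244633/4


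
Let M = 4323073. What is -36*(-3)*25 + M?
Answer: 4325773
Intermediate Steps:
-36*(-3)*25 + M = -36*(-3)*25 + 4323073 = 108*25 + 4323073 = 2700 + 4323073 = 4325773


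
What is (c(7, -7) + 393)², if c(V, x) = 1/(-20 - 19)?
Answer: 234886276/1521 ≈ 1.5443e+5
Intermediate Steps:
c(V, x) = -1/39 (c(V, x) = 1/(-39) = -1/39)
(c(7, -7) + 393)² = (-1/39 + 393)² = (15326/39)² = 234886276/1521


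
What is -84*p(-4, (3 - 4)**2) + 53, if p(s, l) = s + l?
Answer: 305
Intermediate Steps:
p(s, l) = l + s
-84*p(-4, (3 - 4)**2) + 53 = -84*((3 - 4)**2 - 4) + 53 = -84*((-1)**2 - 4) + 53 = -84*(1 - 4) + 53 = -84*(-3) + 53 = 252 + 53 = 305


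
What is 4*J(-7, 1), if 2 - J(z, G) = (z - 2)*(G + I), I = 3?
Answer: 152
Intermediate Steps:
J(z, G) = 2 - (-2 + z)*(3 + G) (J(z, G) = 2 - (z - 2)*(G + 3) = 2 - (-2 + z)*(3 + G))
4*J(-7, 1) = 4*(8 - 3*(-7) + 2*1 - 1*1*(-7)) = 4*(8 + 21 + 2 + 7) = 4*38 = 152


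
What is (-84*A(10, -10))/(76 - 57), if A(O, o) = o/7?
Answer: 120/19 ≈ 6.3158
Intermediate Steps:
A(O, o) = o/7 (A(O, o) = o*(1/7) = o/7)
(-84*A(10, -10))/(76 - 57) = (-12*(-10))/(76 - 57) = -84*(-10/7)/19 = 120*(1/19) = 120/19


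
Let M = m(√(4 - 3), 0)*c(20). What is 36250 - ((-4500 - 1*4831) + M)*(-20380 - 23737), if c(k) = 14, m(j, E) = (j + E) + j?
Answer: -410384201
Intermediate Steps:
m(j, E) = E + 2*j (m(j, E) = (E + j) + j = E + 2*j)
M = 28 (M = (0 + 2*√(4 - 3))*14 = (0 + 2*√1)*14 = (0 + 2*1)*14 = (0 + 2)*14 = 2*14 = 28)
36250 - ((-4500 - 1*4831) + M)*(-20380 - 23737) = 36250 - ((-4500 - 1*4831) + 28)*(-20380 - 23737) = 36250 - ((-4500 - 4831) + 28)*(-44117) = 36250 - (-9331 + 28)*(-44117) = 36250 - (-9303)*(-44117) = 36250 - 1*410420451 = 36250 - 410420451 = -410384201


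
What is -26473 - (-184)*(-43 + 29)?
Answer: -29049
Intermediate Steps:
-26473 - (-184)*(-43 + 29) = -26473 - (-184)*(-14) = -26473 - 1*2576 = -26473 - 2576 = -29049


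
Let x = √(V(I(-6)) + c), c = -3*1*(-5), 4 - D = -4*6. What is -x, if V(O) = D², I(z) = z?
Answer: -√799 ≈ -28.267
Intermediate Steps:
D = 28 (D = 4 - (-4)*6 = 4 - 1*(-24) = 4 + 24 = 28)
c = 15 (c = -3*(-5) = 15)
V(O) = 784 (V(O) = 28² = 784)
x = √799 (x = √(784 + 15) = √799 ≈ 28.267)
-x = -√799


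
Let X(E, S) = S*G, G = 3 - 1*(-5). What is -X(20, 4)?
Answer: -32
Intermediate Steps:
G = 8 (G = 3 + 5 = 8)
X(E, S) = 8*S (X(E, S) = S*8 = 8*S)
-X(20, 4) = -8*4 = -1*32 = -32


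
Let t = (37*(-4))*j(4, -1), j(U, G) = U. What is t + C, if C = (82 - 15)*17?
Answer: 547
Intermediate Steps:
C = 1139 (C = 67*17 = 1139)
t = -592 (t = (37*(-4))*4 = -148*4 = -592)
t + C = -592 + 1139 = 547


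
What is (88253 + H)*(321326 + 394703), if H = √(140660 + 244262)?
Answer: 63191707337 + 716029*√384922 ≈ 6.3636e+10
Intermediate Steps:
H = √384922 ≈ 620.42
(88253 + H)*(321326 + 394703) = (88253 + √384922)*(321326 + 394703) = (88253 + √384922)*716029 = 63191707337 + 716029*√384922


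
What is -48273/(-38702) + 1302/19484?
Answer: 123867642/94258721 ≈ 1.3141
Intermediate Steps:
-48273/(-38702) + 1302/19484 = -48273*(-1/38702) + 1302*(1/19484) = 48273/38702 + 651/9742 = 123867642/94258721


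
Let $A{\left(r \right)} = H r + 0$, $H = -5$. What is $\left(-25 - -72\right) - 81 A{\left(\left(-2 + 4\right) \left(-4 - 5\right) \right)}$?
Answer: $-7243$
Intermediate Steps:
$A{\left(r \right)} = - 5 r$ ($A{\left(r \right)} = - 5 r + 0 = - 5 r$)
$\left(-25 - -72\right) - 81 A{\left(\left(-2 + 4\right) \left(-4 - 5\right) \right)} = \left(-25 - -72\right) - 81 \left(- 5 \left(-2 + 4\right) \left(-4 - 5\right)\right) = \left(-25 + 72\right) - 81 \left(- 5 \cdot 2 \left(-9\right)\right) = 47 - 81 \left(\left(-5\right) \left(-18\right)\right) = 47 - 7290 = -7243$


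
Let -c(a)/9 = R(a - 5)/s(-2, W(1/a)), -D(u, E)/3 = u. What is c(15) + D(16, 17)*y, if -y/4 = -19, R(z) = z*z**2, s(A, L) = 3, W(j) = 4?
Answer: -6648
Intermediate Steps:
D(u, E) = -3*u
R(z) = z**3
y = 76 (y = -4*(-19) = 76)
c(a) = -3*(-5 + a)**3 (c(a) = -9*(a - 5)**3/3 = -9*(-5 + a)**3/3 = -3*(-5 + a)**3)
c(15) + D(16, 17)*y = -3*(-5 + 15)**3 - 3*16*76 = -3*10**3 - 48*76 = -3*1000 - 3648 = -3000 - 3648 = -6648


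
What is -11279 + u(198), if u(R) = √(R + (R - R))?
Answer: -11279 + 3*√22 ≈ -11265.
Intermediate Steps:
u(R) = √R (u(R) = √(R + 0) = √R)
-11279 + u(198) = -11279 + √198 = -11279 + 3*√22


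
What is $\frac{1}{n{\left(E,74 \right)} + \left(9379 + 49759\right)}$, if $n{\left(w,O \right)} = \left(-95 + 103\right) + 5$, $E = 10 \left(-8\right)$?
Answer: $\frac{1}{59151} \approx 1.6906 \cdot 10^{-5}$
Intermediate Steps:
$E = -80$
$n{\left(w,O \right)} = 13$ ($n{\left(w,O \right)} = 8 + 5 = 13$)
$\frac{1}{n{\left(E,74 \right)} + \left(9379 + 49759\right)} = \frac{1}{13 + \left(9379 + 49759\right)} = \frac{1}{13 + 59138} = \frac{1}{59151}$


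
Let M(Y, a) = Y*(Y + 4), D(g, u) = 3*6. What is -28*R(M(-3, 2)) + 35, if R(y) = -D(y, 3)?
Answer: 539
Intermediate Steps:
D(g, u) = 18
M(Y, a) = Y*(4 + Y)
R(y) = -18 (R(y) = -1*18 = -18)
-28*R(M(-3, 2)) + 35 = -28*(-18) + 35 = 504 + 35 = 539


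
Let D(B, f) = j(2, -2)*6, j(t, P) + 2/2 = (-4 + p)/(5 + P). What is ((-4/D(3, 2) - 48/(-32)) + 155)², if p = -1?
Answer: 393129/16 ≈ 24571.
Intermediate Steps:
j(t, P) = -1 - 5/(5 + P) (j(t, P) = -1 + (-4 - 1)/(5 + P) = -1 - 5/(5 + P))
D(B, f) = -16 (D(B, f) = ((-10 - 1*(-2))/(5 - 2))*6 = ((-10 + 2)/3)*6 = ((⅓)*(-8))*6 = -8/3*6 = -16)
((-4/D(3, 2) - 48/(-32)) + 155)² = ((-4/(-16) - 48/(-32)) + 155)² = ((-4*(-1/16) - 48*(-1/32)) + 155)² = ((¼ + 3/2) + 155)² = (7/4 + 155)² = (627/4)² = 393129/16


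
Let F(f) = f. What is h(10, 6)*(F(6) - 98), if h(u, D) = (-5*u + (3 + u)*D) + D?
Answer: -3128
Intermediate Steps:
h(u, D) = D - 5*u + D*(3 + u) (h(u, D) = (-5*u + D*(3 + u)) + D = D - 5*u + D*(3 + u))
h(10, 6)*(F(6) - 98) = (-5*10 + 4*6 + 6*10)*(6 - 98) = (-50 + 24 + 60)*(-92) = 34*(-92) = -3128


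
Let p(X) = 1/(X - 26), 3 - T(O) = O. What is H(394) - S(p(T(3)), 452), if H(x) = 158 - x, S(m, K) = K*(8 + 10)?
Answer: -8372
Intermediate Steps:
T(O) = 3 - O
p(X) = 1/(-26 + X)
S(m, K) = 18*K (S(m, K) = K*18 = 18*K)
H(394) - S(p(T(3)), 452) = (158 - 1*394) - 18*452 = (158 - 394) - 1*8136 = -236 - 8136 = -8372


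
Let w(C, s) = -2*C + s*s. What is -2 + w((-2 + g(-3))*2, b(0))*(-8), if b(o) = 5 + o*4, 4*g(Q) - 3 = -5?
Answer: -282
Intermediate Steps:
g(Q) = -½ (g(Q) = ¾ + (¼)*(-5) = ¾ - 5/4 = -½)
b(o) = 5 + 4*o
w(C, s) = s² - 2*C (w(C, s) = -2*C + s² = s² - 2*C)
-2 + w((-2 + g(-3))*2, b(0))*(-8) = -2 + ((5 + 4*0)² - 2*(-2 - ½)*2)*(-8) = -2 + ((5 + 0)² - (-5)*2)*(-8) = -2 + (5² - 2*(-5))*(-8) = -2 + (25 + 10)*(-8) = -2 + 35*(-8) = -2 - 280 = -282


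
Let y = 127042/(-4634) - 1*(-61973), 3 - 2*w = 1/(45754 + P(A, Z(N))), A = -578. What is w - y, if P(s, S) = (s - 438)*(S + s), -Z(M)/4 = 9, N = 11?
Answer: -27457374428737/443260636 ≈ -61944.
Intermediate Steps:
Z(M) = -36 (Z(M) = -4*9 = -36)
P(s, S) = (-438 + s)*(S + s)
w = 2008733/1339156 (w = 3/2 - 1/(2*(45754 + ((-578)² - 438*(-36) - 438*(-578) - 36*(-578)))) = 3/2 - 1/(2*(45754 + (334084 + 15768 + 253164 + 20808))) = 3/2 - 1/(2*(45754 + 623824)) = 3/2 - ½/669578 = 3/2 - ½*1/669578 = 3/2 - 1/1339156 = 2008733/1339156 ≈ 1.5000)
y = 143527920/2317 (y = 127042*(-1/4634) + 61973 = -63521/2317 + 61973 = 143527920/2317 ≈ 61946.)
w - y = 2008733/1339156 - 1*143527920/2317 = 2008733/1339156 - 143527920/2317 = -27457374428737/443260636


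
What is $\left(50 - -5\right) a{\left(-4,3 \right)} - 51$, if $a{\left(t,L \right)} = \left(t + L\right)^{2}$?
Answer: $4$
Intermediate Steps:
$a{\left(t,L \right)} = \left(L + t\right)^{2}$
$\left(50 - -5\right) a{\left(-4,3 \right)} - 51 = \left(50 - -5\right) \left(3 - 4\right)^{2} - 51 = \left(50 + 5\right) \left(-1\right)^{2} - 51 = 55 \cdot 1 - 51 = 55 - 51 = 4$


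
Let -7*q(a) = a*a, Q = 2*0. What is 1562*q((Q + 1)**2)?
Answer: -1562/7 ≈ -223.14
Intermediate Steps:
Q = 0
q(a) = -a**2/7 (q(a) = -a*a/7 = -a**2/7)
1562*q((Q + 1)**2) = 1562*(-(0 + 1)**4/7) = 1562*(-(1**2)**2/7) = 1562*(-1/7*1**2) = 1562*(-1/7*1) = 1562*(-1/7) = -1562/7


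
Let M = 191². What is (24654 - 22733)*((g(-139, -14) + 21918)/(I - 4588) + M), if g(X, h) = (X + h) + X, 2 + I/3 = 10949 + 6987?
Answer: 156770850580/2237 ≈ 7.0081e+7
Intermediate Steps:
I = 53802 (I = -6 + 3*(10949 + 6987) = -6 + 3*17936 = -6 + 53808 = 53802)
g(X, h) = h + 2*X
M = 36481
(24654 - 22733)*((g(-139, -14) + 21918)/(I - 4588) + M) = (24654 - 22733)*(((-14 + 2*(-139)) + 21918)/(53802 - 4588) + 36481) = 1921*(((-14 - 278) + 21918)/49214 + 36481) = 1921*((-292 + 21918)*(1/49214) + 36481) = 1921*(21626*(1/49214) + 36481) = 1921*(983/2237 + 36481) = 1921*(81608980/2237) = 156770850580/2237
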